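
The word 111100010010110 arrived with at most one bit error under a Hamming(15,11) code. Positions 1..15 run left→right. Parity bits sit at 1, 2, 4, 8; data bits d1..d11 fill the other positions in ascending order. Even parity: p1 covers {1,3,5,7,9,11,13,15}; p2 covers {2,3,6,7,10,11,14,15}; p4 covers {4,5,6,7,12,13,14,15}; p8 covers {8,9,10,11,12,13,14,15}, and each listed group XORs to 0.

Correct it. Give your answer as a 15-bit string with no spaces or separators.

s1 (pos 1,3,5,7,9,11,13,15): 1⊕1⊕0⊕0⊕0⊕1⊕1⊕0 = 0
s2 (pos 2,3,6,7,10,11,14,15): 1⊕1⊕0⊕0⊕0⊕1⊕1⊕0 = 0
s4 (pos 4,5,6,7,12,13,14,15): 1⊕0⊕0⊕0⊕0⊕1⊕1⊕0 = 1
s8 (pos 8,9,10,11,12,13,14,15): 1⊕0⊕0⊕1⊕0⊕1⊕1⊕0 = 0
Syndrome s8…s1 = 0100 → error at position 4.
Flip position 4: 111100010010110 → 111000010010110

111000010010110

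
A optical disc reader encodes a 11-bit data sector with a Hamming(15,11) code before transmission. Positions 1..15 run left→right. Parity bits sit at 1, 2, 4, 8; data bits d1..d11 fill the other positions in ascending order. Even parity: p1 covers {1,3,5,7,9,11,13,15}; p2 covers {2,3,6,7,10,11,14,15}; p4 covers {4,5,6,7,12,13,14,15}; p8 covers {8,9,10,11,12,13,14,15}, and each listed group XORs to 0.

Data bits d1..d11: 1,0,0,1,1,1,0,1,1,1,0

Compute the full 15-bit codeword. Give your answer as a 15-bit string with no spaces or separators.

001000111101110

Place data at non-parity positions: p1 p2 1 p4 0 0 1 p8 1 1 0 1 1 1 0
p1 (pos 1,3,5,7,9,11,13,15): XOR of data positions = 1⊕0⊕1⊕1⊕0⊕1⊕0 = 0
p2 (pos 2,3,6,7,10,11,14,15): XOR of data positions = 1⊕0⊕1⊕1⊕0⊕1⊕0 = 0
p4 (pos 4,5,6,7,12,13,14,15): XOR of data positions = 0⊕0⊕1⊕1⊕1⊕1⊕0 = 0
p8 (pos 8,9,10,11,12,13,14,15): XOR of data positions = 1⊕1⊕0⊕1⊕1⊕1⊕0 = 1
Codeword: 001000111101110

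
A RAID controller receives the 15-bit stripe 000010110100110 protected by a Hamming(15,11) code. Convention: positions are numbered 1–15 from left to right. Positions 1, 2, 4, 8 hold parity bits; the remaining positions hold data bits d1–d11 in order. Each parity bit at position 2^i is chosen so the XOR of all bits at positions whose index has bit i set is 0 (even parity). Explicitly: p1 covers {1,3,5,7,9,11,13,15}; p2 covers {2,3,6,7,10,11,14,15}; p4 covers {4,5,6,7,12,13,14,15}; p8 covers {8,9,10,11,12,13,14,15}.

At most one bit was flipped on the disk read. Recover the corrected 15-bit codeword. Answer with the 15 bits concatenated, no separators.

s1 (pos 1,3,5,7,9,11,13,15): 0⊕0⊕1⊕1⊕0⊕0⊕1⊕0 = 1
s2 (pos 2,3,6,7,10,11,14,15): 0⊕0⊕0⊕1⊕1⊕0⊕1⊕0 = 1
s4 (pos 4,5,6,7,12,13,14,15): 0⊕1⊕0⊕1⊕0⊕1⊕1⊕0 = 0
s8 (pos 8,9,10,11,12,13,14,15): 1⊕0⊕1⊕0⊕0⊕1⊕1⊕0 = 0
Syndrome s8…s1 = 0011 → error at position 3.
Flip position 3: 000010110100110 → 001010110100110

001010110100110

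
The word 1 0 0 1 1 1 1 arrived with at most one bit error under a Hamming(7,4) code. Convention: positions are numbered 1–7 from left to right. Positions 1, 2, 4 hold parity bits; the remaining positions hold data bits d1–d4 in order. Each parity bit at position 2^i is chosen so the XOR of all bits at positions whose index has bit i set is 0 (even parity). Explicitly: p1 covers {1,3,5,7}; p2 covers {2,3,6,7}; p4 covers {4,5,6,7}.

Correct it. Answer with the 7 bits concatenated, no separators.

0001111

s1 (pos 1,3,5,7): 1⊕0⊕1⊕1 = 1
s2 (pos 2,3,6,7): 0⊕0⊕1⊕1 = 0
s4 (pos 4,5,6,7): 1⊕1⊕1⊕1 = 0
Syndrome s4…s1 = 001 → error at position 1.
Flip position 1: 1001111 → 0001111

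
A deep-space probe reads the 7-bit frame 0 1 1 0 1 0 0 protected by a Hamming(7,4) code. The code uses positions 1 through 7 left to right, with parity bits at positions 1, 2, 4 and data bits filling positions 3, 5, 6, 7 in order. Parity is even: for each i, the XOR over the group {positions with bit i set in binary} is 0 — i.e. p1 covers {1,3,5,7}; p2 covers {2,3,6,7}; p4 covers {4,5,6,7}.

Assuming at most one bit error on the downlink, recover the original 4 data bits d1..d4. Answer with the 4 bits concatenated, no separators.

s1 (pos 1,3,5,7): 0⊕1⊕1⊕0 = 0
s2 (pos 2,3,6,7): 1⊕1⊕0⊕0 = 0
s4 (pos 4,5,6,7): 0⊕1⊕0⊕0 = 1
Syndrome s4…s1 = 100 → error at position 4.
Flip position 4: 0110100 → 0111100
Read data bits from positions 3,5,6,7: 1100

1100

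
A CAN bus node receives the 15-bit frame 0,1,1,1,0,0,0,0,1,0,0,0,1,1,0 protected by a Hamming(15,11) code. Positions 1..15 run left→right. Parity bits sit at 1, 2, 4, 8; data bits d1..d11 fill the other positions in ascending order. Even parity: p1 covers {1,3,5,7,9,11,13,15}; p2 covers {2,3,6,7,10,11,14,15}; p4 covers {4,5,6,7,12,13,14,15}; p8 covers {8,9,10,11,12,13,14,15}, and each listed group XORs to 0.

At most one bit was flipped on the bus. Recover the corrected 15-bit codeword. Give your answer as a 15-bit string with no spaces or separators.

011100001000111

s1 (pos 1,3,5,7,9,11,13,15): 0⊕1⊕0⊕0⊕1⊕0⊕1⊕0 = 1
s2 (pos 2,3,6,7,10,11,14,15): 1⊕1⊕0⊕0⊕0⊕0⊕1⊕0 = 1
s4 (pos 4,5,6,7,12,13,14,15): 1⊕0⊕0⊕0⊕0⊕1⊕1⊕0 = 1
s8 (pos 8,9,10,11,12,13,14,15): 0⊕1⊕0⊕0⊕0⊕1⊕1⊕0 = 1
Syndrome s8…s1 = 1111 → error at position 15.
Flip position 15: 011100001000110 → 011100001000111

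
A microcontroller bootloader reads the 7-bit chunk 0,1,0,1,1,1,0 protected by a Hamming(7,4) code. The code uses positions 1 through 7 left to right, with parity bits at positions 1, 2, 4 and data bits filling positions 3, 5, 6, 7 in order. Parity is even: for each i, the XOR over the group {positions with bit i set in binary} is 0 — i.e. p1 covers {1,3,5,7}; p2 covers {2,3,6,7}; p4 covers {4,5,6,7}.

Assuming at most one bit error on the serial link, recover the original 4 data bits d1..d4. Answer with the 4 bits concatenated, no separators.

s1 (pos 1,3,5,7): 0⊕0⊕1⊕0 = 1
s2 (pos 2,3,6,7): 1⊕0⊕1⊕0 = 0
s4 (pos 4,5,6,7): 1⊕1⊕1⊕0 = 1
Syndrome s4…s1 = 101 → error at position 5.
Flip position 5: 0101110 → 0101010
Read data bits from positions 3,5,6,7: 0010

0010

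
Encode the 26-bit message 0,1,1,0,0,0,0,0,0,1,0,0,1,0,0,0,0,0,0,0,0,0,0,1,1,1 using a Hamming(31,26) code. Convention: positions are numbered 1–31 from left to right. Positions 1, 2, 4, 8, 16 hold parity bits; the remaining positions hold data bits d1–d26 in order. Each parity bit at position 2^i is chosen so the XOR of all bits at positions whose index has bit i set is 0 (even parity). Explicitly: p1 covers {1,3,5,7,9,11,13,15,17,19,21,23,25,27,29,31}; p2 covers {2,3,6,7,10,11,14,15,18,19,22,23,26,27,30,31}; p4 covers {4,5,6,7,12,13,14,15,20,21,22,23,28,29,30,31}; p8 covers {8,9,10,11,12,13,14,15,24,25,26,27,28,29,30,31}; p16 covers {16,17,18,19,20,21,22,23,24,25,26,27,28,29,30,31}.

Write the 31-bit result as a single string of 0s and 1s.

1100110000000100010000000000111

Place data at non-parity positions: p1 p2 0 p4 1 1 0 p8 0 0 0 0 0 1 0 p16 0 1 0 0 0 0 0 0 0 0 0 0 1 1 1
p1 (pos 1,3,5,7,9,11,13,15,17,19,21,23,25,27,29,31): XOR of data positions = 0⊕1⊕0⊕0⊕0⊕0⊕0⊕0⊕0⊕0⊕0⊕0⊕0⊕1⊕1 = 1
p2 (pos 2,3,6,7,10,11,14,15,18,19,22,23,26,27,30,31): XOR of data positions = 0⊕1⊕0⊕0⊕0⊕1⊕0⊕1⊕0⊕0⊕0⊕0⊕0⊕1⊕1 = 1
p4 (pos 4,5,6,7,12,13,14,15,20,21,22,23,28,29,30,31): XOR of data positions = 1⊕1⊕0⊕0⊕0⊕1⊕0⊕0⊕0⊕0⊕0⊕0⊕1⊕1⊕1 = 0
p8 (pos 8,9,10,11,12,13,14,15,24,25,26,27,28,29,30,31): XOR of data positions = 0⊕0⊕0⊕0⊕0⊕1⊕0⊕0⊕0⊕0⊕0⊕0⊕1⊕1⊕1 = 0
p16 (pos 16,17,18,19,20,21,22,23,24,25,26,27,28,29,30,31): XOR of data positions = 0⊕1⊕0⊕0⊕0⊕0⊕0⊕0⊕0⊕0⊕0⊕0⊕1⊕1⊕1 = 0
Codeword: 1100110000000100010000000000111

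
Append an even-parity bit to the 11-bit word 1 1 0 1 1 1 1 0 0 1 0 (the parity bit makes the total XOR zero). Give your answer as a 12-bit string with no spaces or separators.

XOR of the 11 data bits: 1⊕1⊕0⊕1⊕1⊕1⊕1⊕0⊕0⊕1⊕0 = 1
Parity bit = 1 (so all 12 bits XOR to 0).

110111100101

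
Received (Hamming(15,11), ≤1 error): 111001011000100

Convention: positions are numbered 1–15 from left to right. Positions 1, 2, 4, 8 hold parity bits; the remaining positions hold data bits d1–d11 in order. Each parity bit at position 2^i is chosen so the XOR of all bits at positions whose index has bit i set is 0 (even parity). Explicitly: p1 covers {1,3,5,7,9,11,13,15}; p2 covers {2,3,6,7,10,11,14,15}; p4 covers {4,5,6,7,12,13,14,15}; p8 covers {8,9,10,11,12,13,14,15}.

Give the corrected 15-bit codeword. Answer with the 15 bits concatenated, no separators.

111001011100100

s1 (pos 1,3,5,7,9,11,13,15): 1⊕1⊕0⊕0⊕1⊕0⊕1⊕0 = 0
s2 (pos 2,3,6,7,10,11,14,15): 1⊕1⊕1⊕0⊕0⊕0⊕0⊕0 = 1
s4 (pos 4,5,6,7,12,13,14,15): 0⊕0⊕1⊕0⊕0⊕1⊕0⊕0 = 0
s8 (pos 8,9,10,11,12,13,14,15): 1⊕1⊕0⊕0⊕0⊕1⊕0⊕0 = 1
Syndrome s8…s1 = 1010 → error at position 10.
Flip position 10: 111001011000100 → 111001011100100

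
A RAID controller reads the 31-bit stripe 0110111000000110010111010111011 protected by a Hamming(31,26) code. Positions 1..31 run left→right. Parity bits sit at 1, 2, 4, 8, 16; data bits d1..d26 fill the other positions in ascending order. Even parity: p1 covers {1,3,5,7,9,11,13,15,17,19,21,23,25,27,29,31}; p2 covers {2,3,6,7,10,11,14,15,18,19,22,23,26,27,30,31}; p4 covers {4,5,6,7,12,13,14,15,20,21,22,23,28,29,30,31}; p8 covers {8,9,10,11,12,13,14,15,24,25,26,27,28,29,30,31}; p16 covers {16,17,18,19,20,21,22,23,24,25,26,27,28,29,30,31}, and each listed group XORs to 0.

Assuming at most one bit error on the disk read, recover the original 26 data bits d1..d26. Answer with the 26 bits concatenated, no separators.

10110000011010111010111011

s1 (pos 1,3,5,7,9,11,13,15,17,19,21,23,25,27,29,31): 0⊕1⊕1⊕1⊕0⊕0⊕0⊕1⊕0⊕0⊕1⊕0⊕0⊕1⊕0⊕1 = 1
s2 (pos 2,3,6,7,10,11,14,15,18,19,22,23,26,27,30,31): 1⊕1⊕1⊕1⊕0⊕0⊕1⊕1⊕1⊕0⊕1⊕0⊕1⊕1⊕1⊕1 = 0
s4 (pos 4,5,6,7,12,13,14,15,20,21,22,23,28,29,30,31): 0⊕1⊕1⊕1⊕0⊕0⊕1⊕1⊕1⊕1⊕1⊕0⊕1⊕0⊕1⊕1 = 1
s8 (pos 8,9,10,11,12,13,14,15,24,25,26,27,28,29,30,31): 0⊕0⊕0⊕0⊕0⊕0⊕1⊕1⊕1⊕0⊕1⊕1⊕1⊕0⊕1⊕1 = 0
s16 (pos 16,17,18,19,20,21,22,23,24,25,26,27,28,29,30,31): 0⊕0⊕1⊕0⊕1⊕1⊕1⊕0⊕1⊕0⊕1⊕1⊕1⊕0⊕1⊕1 = 0
Syndrome s16…s1 = 00101 → error at position 5.
Flip position 5: 0110111000000110010111010111011 → 0110011000000110010111010111011
Read data bits from positions 3,5,6,7,9,10,11,12,13,14,15,17,18,19,20,21,22,23,24,25,26,27,28,29,30,31: 10110000011010111010111011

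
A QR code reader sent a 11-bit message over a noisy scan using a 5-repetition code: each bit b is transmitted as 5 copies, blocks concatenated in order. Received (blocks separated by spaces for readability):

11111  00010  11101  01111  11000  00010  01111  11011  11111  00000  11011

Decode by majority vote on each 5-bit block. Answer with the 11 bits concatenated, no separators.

Block 1 (11111): 5 ones → 1
Block 2 (00010): 1 one → 0
Block 3 (11101): 4 ones → 1
Block 4 (01111): 4 ones → 1
Block 5 (11000): 2 ones → 0
Block 6 (00010): 1 one → 0
Block 7 (01111): 4 ones → 1
Block 8 (11011): 4 ones → 1
Block 9 (11111): 5 ones → 1
Block 10 (00000): 0 ones → 0
Block 11 (11011): 4 ones → 1

10110011101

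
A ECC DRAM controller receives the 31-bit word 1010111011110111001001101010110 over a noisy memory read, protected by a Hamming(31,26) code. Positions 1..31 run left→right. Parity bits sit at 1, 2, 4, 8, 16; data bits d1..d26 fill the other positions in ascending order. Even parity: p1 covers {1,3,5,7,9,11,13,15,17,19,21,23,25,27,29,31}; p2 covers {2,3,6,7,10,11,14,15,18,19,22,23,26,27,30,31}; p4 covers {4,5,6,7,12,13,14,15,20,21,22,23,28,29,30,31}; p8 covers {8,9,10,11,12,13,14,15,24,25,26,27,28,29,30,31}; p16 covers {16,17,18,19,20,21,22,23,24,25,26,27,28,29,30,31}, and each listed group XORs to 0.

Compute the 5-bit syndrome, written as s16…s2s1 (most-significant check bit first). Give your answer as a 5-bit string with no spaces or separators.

s1 (pos 1,3,5,7,9,11,13,15,17,19,21,23,25,27,29,31): 1⊕1⊕1⊕1⊕1⊕1⊕0⊕1⊕0⊕1⊕0⊕1⊕1⊕1⊕1⊕0 = 0
s2 (pos 2,3,6,7,10,11,14,15,18,19,22,23,26,27,30,31): 0⊕1⊕1⊕1⊕1⊕1⊕1⊕1⊕0⊕1⊕1⊕1⊕0⊕1⊕1⊕0 = 0
s4 (pos 4,5,6,7,12,13,14,15,20,21,22,23,28,29,30,31): 0⊕1⊕1⊕1⊕1⊕0⊕1⊕1⊕0⊕0⊕1⊕1⊕0⊕1⊕1⊕0 = 0
s8 (pos 8,9,10,11,12,13,14,15,24,25,26,27,28,29,30,31): 0⊕1⊕1⊕1⊕1⊕0⊕1⊕1⊕0⊕1⊕0⊕1⊕0⊕1⊕1⊕0 = 0
s16 (pos 16,17,18,19,20,21,22,23,24,25,26,27,28,29,30,31): 1⊕0⊕0⊕1⊕0⊕0⊕1⊕1⊕0⊕1⊕0⊕1⊕0⊕1⊕1⊕0 = 0
Syndrome s16…s1 = 00000 → no error.

00000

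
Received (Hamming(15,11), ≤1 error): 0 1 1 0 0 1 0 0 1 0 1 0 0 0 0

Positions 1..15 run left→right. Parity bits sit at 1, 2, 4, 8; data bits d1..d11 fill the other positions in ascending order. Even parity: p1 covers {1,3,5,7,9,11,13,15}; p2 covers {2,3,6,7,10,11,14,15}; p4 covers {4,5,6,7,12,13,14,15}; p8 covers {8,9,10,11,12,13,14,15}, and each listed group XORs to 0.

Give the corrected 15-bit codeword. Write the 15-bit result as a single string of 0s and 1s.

011011001010000

s1 (pos 1,3,5,7,9,11,13,15): 0⊕1⊕0⊕0⊕1⊕1⊕0⊕0 = 1
s2 (pos 2,3,6,7,10,11,14,15): 1⊕1⊕1⊕0⊕0⊕1⊕0⊕0 = 0
s4 (pos 4,5,6,7,12,13,14,15): 0⊕0⊕1⊕0⊕0⊕0⊕0⊕0 = 1
s8 (pos 8,9,10,11,12,13,14,15): 0⊕1⊕0⊕1⊕0⊕0⊕0⊕0 = 0
Syndrome s8…s1 = 0101 → error at position 5.
Flip position 5: 011001001010000 → 011011001010000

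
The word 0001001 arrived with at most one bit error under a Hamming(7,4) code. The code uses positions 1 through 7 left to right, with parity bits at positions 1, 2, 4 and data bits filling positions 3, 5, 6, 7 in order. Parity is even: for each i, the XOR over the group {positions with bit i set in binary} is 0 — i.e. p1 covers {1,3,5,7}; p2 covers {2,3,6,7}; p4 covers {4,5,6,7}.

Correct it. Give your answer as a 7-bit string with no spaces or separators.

0011001

s1 (pos 1,3,5,7): 0⊕0⊕0⊕1 = 1
s2 (pos 2,3,6,7): 0⊕0⊕0⊕1 = 1
s4 (pos 4,5,6,7): 1⊕0⊕0⊕1 = 0
Syndrome s4…s1 = 011 → error at position 3.
Flip position 3: 0001001 → 0011001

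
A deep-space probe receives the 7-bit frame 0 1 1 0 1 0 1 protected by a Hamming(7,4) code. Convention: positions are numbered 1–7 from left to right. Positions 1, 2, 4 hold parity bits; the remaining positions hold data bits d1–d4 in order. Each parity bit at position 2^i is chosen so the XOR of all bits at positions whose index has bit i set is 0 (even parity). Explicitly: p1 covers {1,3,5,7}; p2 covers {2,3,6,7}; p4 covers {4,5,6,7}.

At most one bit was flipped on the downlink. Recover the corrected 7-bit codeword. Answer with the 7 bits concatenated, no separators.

0100101

s1 (pos 1,3,5,7): 0⊕1⊕1⊕1 = 1
s2 (pos 2,3,6,7): 1⊕1⊕0⊕1 = 1
s4 (pos 4,5,6,7): 0⊕1⊕0⊕1 = 0
Syndrome s4…s1 = 011 → error at position 3.
Flip position 3: 0110101 → 0100101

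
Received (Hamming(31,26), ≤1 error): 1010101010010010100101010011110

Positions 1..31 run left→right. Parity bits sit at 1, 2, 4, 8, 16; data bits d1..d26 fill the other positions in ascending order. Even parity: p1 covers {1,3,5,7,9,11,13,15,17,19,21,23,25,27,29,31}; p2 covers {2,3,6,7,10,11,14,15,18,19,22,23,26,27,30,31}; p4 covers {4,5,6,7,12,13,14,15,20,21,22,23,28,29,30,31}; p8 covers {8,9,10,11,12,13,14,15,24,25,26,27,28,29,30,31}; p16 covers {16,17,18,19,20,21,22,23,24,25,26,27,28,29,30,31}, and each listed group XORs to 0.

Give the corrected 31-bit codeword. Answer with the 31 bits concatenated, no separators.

s1 (pos 1,3,5,7,9,11,13,15,17,19,21,23,25,27,29,31): 1⊕1⊕1⊕1⊕1⊕0⊕0⊕1⊕1⊕0⊕0⊕0⊕0⊕1⊕1⊕0 = 1
s2 (pos 2,3,6,7,10,11,14,15,18,19,22,23,26,27,30,31): 0⊕1⊕0⊕1⊕0⊕0⊕0⊕1⊕0⊕0⊕1⊕0⊕0⊕1⊕1⊕0 = 0
s4 (pos 4,5,6,7,12,13,14,15,20,21,22,23,28,29,30,31): 0⊕1⊕0⊕1⊕1⊕0⊕0⊕1⊕1⊕0⊕1⊕0⊕1⊕1⊕1⊕0 = 1
s8 (pos 8,9,10,11,12,13,14,15,24,25,26,27,28,29,30,31): 0⊕1⊕0⊕0⊕1⊕0⊕0⊕1⊕1⊕0⊕0⊕1⊕1⊕1⊕1⊕0 = 0
s16 (pos 16,17,18,19,20,21,22,23,24,25,26,27,28,29,30,31): 0⊕1⊕0⊕0⊕1⊕0⊕1⊕0⊕1⊕0⊕0⊕1⊕1⊕1⊕1⊕0 = 0
Syndrome s16…s1 = 00101 → error at position 5.
Flip position 5: 1010101010010010100101010011110 → 1010001010010010100101010011110

1010001010010010100101010011110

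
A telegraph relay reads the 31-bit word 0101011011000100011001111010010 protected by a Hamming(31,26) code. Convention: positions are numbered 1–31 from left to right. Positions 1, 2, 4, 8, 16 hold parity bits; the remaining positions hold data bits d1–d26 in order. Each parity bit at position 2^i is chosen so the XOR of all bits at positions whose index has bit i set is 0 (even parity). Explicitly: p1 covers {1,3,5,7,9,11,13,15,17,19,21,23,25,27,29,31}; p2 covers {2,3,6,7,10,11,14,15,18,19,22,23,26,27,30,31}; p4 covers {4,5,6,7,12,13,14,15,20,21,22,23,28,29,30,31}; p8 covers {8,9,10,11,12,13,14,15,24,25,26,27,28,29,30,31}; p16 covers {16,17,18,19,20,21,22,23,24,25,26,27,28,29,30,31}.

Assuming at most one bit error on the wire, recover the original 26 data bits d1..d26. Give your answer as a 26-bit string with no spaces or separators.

00111100000011001111010010

s1 (pos 1,3,5,7,9,11,13,15,17,19,21,23,25,27,29,31): 0⊕0⊕0⊕1⊕1⊕0⊕0⊕0⊕0⊕1⊕0⊕1⊕1⊕1⊕0⊕0 = 0
s2 (pos 2,3,6,7,10,11,14,15,18,19,22,23,26,27,30,31): 1⊕0⊕1⊕1⊕1⊕0⊕1⊕0⊕1⊕1⊕1⊕1⊕0⊕1⊕1⊕0 = 1
s4 (pos 4,5,6,7,12,13,14,15,20,21,22,23,28,29,30,31): 1⊕0⊕1⊕1⊕0⊕0⊕1⊕0⊕0⊕0⊕1⊕1⊕0⊕0⊕1⊕0 = 1
s8 (pos 8,9,10,11,12,13,14,15,24,25,26,27,28,29,30,31): 0⊕1⊕1⊕0⊕0⊕0⊕1⊕0⊕1⊕1⊕0⊕1⊕0⊕0⊕1⊕0 = 1
s16 (pos 16,17,18,19,20,21,22,23,24,25,26,27,28,29,30,31): 0⊕0⊕1⊕1⊕0⊕0⊕1⊕1⊕1⊕1⊕0⊕1⊕0⊕0⊕1⊕0 = 0
Syndrome s16…s1 = 01110 → error at position 14.
Flip position 14: 0101011011000100011001111010010 → 0101011011000000011001111010010
Read data bits from positions 3,5,6,7,9,10,11,12,13,14,15,17,18,19,20,21,22,23,24,25,26,27,28,29,30,31: 00111100000011001111010010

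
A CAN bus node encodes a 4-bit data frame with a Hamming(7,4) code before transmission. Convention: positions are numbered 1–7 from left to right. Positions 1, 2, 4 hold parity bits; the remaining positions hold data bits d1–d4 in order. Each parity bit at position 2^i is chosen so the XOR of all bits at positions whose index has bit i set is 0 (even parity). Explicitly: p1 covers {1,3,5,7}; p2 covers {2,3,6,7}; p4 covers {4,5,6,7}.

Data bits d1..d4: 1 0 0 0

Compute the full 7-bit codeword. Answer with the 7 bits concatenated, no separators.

1110000

Place data at non-parity positions: p1 p2 1 p4 0 0 0
p1 (pos 1,3,5,7): XOR of data positions = 1⊕0⊕0 = 1
p2 (pos 2,3,6,7): XOR of data positions = 1⊕0⊕0 = 1
p4 (pos 4,5,6,7): XOR of data positions = 0⊕0⊕0 = 0
Codeword: 1110000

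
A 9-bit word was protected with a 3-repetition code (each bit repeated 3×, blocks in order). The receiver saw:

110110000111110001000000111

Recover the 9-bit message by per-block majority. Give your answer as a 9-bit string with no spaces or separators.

Block 1 (110): 2 ones → 1
Block 2 (110): 2 ones → 1
Block 3 (000): 0 ones → 0
Block 4 (111): 3 ones → 1
Block 5 (110): 2 ones → 1
Block 6 (001): 1 one → 0
Block 7 (000): 0 ones → 0
Block 8 (000): 0 ones → 0
Block 9 (111): 3 ones → 1

110110001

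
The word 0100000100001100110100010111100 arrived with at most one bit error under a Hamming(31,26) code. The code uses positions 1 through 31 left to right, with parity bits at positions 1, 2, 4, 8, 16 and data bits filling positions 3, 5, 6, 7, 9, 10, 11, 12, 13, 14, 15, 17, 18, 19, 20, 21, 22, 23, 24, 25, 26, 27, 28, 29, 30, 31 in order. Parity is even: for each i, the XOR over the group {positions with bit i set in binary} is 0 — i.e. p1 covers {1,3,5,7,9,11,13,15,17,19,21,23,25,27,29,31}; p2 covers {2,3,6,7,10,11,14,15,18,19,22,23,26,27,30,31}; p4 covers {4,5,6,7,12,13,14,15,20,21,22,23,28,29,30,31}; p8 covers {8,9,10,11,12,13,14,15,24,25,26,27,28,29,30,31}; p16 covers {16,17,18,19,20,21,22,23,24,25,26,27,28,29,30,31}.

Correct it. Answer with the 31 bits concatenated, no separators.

s1 (pos 1,3,5,7,9,11,13,15,17,19,21,23,25,27,29,31): 0⊕0⊕0⊕0⊕0⊕0⊕1⊕0⊕1⊕0⊕0⊕0⊕0⊕1⊕1⊕0 = 0
s2 (pos 2,3,6,7,10,11,14,15,18,19,22,23,26,27,30,31): 1⊕0⊕0⊕0⊕0⊕0⊕1⊕0⊕1⊕0⊕0⊕0⊕1⊕1⊕0⊕0 = 1
s4 (pos 4,5,6,7,12,13,14,15,20,21,22,23,28,29,30,31): 0⊕0⊕0⊕0⊕0⊕1⊕1⊕0⊕1⊕0⊕0⊕0⊕1⊕1⊕0⊕0 = 1
s8 (pos 8,9,10,11,12,13,14,15,24,25,26,27,28,29,30,31): 1⊕0⊕0⊕0⊕0⊕1⊕1⊕0⊕1⊕0⊕1⊕1⊕1⊕1⊕0⊕0 = 0
s16 (pos 16,17,18,19,20,21,22,23,24,25,26,27,28,29,30,31): 0⊕1⊕1⊕0⊕1⊕0⊕0⊕0⊕1⊕0⊕1⊕1⊕1⊕1⊕0⊕0 = 0
Syndrome s16…s1 = 00110 → error at position 6.
Flip position 6: 0100000100001100110100010111100 → 0100010100001100110100010111100

0100010100001100110100010111100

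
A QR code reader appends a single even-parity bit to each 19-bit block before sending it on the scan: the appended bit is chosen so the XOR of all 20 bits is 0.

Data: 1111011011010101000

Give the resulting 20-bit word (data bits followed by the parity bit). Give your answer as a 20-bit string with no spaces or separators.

11110110110101010001

XOR of the 19 data bits: 1⊕1⊕1⊕1⊕0⊕1⊕1⊕0⊕1⊕1⊕0⊕1⊕0⊕1⊕0⊕1⊕0⊕0⊕0 = 1
Parity bit = 1 (so all 20 bits XOR to 0).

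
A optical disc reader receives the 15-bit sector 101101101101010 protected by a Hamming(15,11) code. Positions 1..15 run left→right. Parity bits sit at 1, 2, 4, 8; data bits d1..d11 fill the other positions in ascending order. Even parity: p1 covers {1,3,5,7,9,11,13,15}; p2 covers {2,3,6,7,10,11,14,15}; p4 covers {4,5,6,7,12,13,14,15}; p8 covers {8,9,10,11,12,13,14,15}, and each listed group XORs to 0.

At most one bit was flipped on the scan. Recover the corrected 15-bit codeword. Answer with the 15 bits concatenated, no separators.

101100101101010

s1 (pos 1,3,5,7,9,11,13,15): 1⊕1⊕0⊕1⊕1⊕0⊕0⊕0 = 0
s2 (pos 2,3,6,7,10,11,14,15): 0⊕1⊕1⊕1⊕1⊕0⊕1⊕0 = 1
s4 (pos 4,5,6,7,12,13,14,15): 1⊕0⊕1⊕1⊕1⊕0⊕1⊕0 = 1
s8 (pos 8,9,10,11,12,13,14,15): 0⊕1⊕1⊕0⊕1⊕0⊕1⊕0 = 0
Syndrome s8…s1 = 0110 → error at position 6.
Flip position 6: 101101101101010 → 101100101101010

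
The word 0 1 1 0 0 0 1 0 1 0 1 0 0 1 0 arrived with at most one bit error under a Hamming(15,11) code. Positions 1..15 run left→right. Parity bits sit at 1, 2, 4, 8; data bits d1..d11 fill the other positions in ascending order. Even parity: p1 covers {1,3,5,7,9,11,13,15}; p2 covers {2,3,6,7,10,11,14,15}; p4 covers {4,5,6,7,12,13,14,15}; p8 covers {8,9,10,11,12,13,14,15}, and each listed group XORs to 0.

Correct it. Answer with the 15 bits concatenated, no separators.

011000101110010

s1 (pos 1,3,5,7,9,11,13,15): 0⊕1⊕0⊕1⊕1⊕1⊕0⊕0 = 0
s2 (pos 2,3,6,7,10,11,14,15): 1⊕1⊕0⊕1⊕0⊕1⊕1⊕0 = 1
s4 (pos 4,5,6,7,12,13,14,15): 0⊕0⊕0⊕1⊕0⊕0⊕1⊕0 = 0
s8 (pos 8,9,10,11,12,13,14,15): 0⊕1⊕0⊕1⊕0⊕0⊕1⊕0 = 1
Syndrome s8…s1 = 1010 → error at position 10.
Flip position 10: 011000101010010 → 011000101110010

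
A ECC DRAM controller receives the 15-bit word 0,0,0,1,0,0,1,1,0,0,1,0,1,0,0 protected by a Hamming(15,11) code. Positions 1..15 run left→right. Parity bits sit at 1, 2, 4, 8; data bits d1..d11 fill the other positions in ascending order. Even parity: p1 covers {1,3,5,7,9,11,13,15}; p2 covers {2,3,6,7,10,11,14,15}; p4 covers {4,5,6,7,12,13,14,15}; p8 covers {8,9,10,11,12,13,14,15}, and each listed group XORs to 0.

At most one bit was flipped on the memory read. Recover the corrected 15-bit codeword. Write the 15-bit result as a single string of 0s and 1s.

s1 (pos 1,3,5,7,9,11,13,15): 0⊕0⊕0⊕1⊕0⊕1⊕1⊕0 = 1
s2 (pos 2,3,6,7,10,11,14,15): 0⊕0⊕0⊕1⊕0⊕1⊕0⊕0 = 0
s4 (pos 4,5,6,7,12,13,14,15): 1⊕0⊕0⊕1⊕0⊕1⊕0⊕0 = 1
s8 (pos 8,9,10,11,12,13,14,15): 1⊕0⊕0⊕1⊕0⊕1⊕0⊕0 = 1
Syndrome s8…s1 = 1101 → error at position 13.
Flip position 13: 000100110010100 → 000100110010000

000100110010000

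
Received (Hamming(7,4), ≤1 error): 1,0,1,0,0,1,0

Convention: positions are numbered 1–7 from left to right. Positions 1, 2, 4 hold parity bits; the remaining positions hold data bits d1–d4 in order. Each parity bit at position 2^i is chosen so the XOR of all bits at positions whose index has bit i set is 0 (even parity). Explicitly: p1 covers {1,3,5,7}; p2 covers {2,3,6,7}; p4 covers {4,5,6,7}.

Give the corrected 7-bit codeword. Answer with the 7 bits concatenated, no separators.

1011010

s1 (pos 1,3,5,7): 1⊕1⊕0⊕0 = 0
s2 (pos 2,3,6,7): 0⊕1⊕1⊕0 = 0
s4 (pos 4,5,6,7): 0⊕0⊕1⊕0 = 1
Syndrome s4…s1 = 100 → error at position 4.
Flip position 4: 1010010 → 1011010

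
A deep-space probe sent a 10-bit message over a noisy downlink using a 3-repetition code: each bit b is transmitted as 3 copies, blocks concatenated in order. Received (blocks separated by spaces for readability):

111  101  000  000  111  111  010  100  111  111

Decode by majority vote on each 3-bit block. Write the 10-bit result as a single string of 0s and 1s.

Block 1 (111): 3 ones → 1
Block 2 (101): 2 ones → 1
Block 3 (000): 0 ones → 0
Block 4 (000): 0 ones → 0
Block 5 (111): 3 ones → 1
Block 6 (111): 3 ones → 1
Block 7 (010): 1 one → 0
Block 8 (100): 1 one → 0
Block 9 (111): 3 ones → 1
Block 10 (111): 3 ones → 1

1100110011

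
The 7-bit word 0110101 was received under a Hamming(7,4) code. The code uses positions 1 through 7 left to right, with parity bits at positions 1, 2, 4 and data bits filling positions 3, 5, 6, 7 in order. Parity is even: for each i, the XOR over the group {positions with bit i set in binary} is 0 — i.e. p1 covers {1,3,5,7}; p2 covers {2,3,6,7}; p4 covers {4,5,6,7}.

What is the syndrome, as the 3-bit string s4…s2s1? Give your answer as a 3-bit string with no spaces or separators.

s1 (pos 1,3,5,7): 0⊕1⊕1⊕1 = 1
s2 (pos 2,3,6,7): 1⊕1⊕0⊕1 = 1
s4 (pos 4,5,6,7): 0⊕1⊕0⊕1 = 0
Syndrome s4…s1 = 011 → error at position 3.

011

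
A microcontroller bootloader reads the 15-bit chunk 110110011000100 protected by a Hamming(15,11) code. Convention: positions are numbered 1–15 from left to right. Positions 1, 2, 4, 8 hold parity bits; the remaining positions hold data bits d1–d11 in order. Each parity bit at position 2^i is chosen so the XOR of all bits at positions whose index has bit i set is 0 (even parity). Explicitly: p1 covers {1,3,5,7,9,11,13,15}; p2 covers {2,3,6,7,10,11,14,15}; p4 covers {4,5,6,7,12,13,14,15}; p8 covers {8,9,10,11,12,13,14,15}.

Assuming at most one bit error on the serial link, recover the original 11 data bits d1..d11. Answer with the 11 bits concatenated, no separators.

s1 (pos 1,3,5,7,9,11,13,15): 1⊕0⊕1⊕0⊕1⊕0⊕1⊕0 = 0
s2 (pos 2,3,6,7,10,11,14,15): 1⊕0⊕0⊕0⊕0⊕0⊕0⊕0 = 1
s4 (pos 4,5,6,7,12,13,14,15): 1⊕1⊕0⊕0⊕0⊕1⊕0⊕0 = 1
s8 (pos 8,9,10,11,12,13,14,15): 1⊕1⊕0⊕0⊕0⊕1⊕0⊕0 = 1
Syndrome s8…s1 = 1110 → error at position 14.
Flip position 14: 110110011000100 → 110110011000110
Read data bits from positions 3,5,6,7,9,10,11,12,13,14,15: 01001000110

01001000110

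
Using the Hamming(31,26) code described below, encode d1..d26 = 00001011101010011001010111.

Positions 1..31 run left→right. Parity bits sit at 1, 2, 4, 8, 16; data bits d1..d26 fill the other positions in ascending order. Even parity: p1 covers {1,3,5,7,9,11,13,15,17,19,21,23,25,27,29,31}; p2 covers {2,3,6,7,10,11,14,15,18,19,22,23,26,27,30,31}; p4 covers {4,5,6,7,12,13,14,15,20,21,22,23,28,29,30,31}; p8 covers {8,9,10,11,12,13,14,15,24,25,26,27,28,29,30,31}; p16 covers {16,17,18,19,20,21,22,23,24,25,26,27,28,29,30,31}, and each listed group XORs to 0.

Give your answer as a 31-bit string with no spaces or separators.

1100000010111010010011001010111

Place data at non-parity positions: p1 p2 0 p4 0 0 0 p8 1 0 1 1 1 0 1 p16 0 1 0 0 1 1 0 0 1 0 1 0 1 1 1
p1 (pos 1,3,5,7,9,11,13,15,17,19,21,23,25,27,29,31): XOR of data positions = 0⊕0⊕0⊕1⊕1⊕1⊕1⊕0⊕0⊕1⊕0⊕1⊕1⊕1⊕1 = 1
p2 (pos 2,3,6,7,10,11,14,15,18,19,22,23,26,27,30,31): XOR of data positions = 0⊕0⊕0⊕0⊕1⊕0⊕1⊕1⊕0⊕1⊕0⊕0⊕1⊕1⊕1 = 1
p4 (pos 4,5,6,7,12,13,14,15,20,21,22,23,28,29,30,31): XOR of data positions = 0⊕0⊕0⊕1⊕1⊕0⊕1⊕0⊕1⊕1⊕0⊕0⊕1⊕1⊕1 = 0
p8 (pos 8,9,10,11,12,13,14,15,24,25,26,27,28,29,30,31): XOR of data positions = 1⊕0⊕1⊕1⊕1⊕0⊕1⊕0⊕1⊕0⊕1⊕0⊕1⊕1⊕1 = 0
p16 (pos 16,17,18,19,20,21,22,23,24,25,26,27,28,29,30,31): XOR of data positions = 0⊕1⊕0⊕0⊕1⊕1⊕0⊕0⊕1⊕0⊕1⊕0⊕1⊕1⊕1 = 0
Codeword: 1100000010111010010011001010111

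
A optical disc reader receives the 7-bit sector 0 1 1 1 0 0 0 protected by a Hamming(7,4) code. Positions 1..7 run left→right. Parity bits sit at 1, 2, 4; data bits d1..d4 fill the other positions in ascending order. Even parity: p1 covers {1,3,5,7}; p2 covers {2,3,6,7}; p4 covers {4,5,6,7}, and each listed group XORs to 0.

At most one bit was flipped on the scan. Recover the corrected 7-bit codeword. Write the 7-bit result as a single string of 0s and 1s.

s1 (pos 1,3,5,7): 0⊕1⊕0⊕0 = 1
s2 (pos 2,3,6,7): 1⊕1⊕0⊕0 = 0
s4 (pos 4,5,6,7): 1⊕0⊕0⊕0 = 1
Syndrome s4…s1 = 101 → error at position 5.
Flip position 5: 0111000 → 0111100

0111100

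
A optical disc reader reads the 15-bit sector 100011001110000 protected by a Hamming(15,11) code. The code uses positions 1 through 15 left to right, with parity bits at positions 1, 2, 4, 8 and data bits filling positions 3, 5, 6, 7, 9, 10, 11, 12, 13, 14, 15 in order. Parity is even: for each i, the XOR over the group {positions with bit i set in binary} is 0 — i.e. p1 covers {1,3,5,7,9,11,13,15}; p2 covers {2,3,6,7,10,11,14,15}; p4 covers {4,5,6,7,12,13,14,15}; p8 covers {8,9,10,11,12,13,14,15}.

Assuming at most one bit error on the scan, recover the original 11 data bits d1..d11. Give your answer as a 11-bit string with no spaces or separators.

s1 (pos 1,3,5,7,9,11,13,15): 1⊕0⊕1⊕0⊕1⊕1⊕0⊕0 = 0
s2 (pos 2,3,6,7,10,11,14,15): 0⊕0⊕1⊕0⊕1⊕1⊕0⊕0 = 1
s4 (pos 4,5,6,7,12,13,14,15): 0⊕1⊕1⊕0⊕0⊕0⊕0⊕0 = 0
s8 (pos 8,9,10,11,12,13,14,15): 0⊕1⊕1⊕1⊕0⊕0⊕0⊕0 = 1
Syndrome s8…s1 = 1010 → error at position 10.
Flip position 10: 100011001110000 → 100011001010000
Read data bits from positions 3,5,6,7,9,10,11,12,13,14,15: 01101010000

01101010000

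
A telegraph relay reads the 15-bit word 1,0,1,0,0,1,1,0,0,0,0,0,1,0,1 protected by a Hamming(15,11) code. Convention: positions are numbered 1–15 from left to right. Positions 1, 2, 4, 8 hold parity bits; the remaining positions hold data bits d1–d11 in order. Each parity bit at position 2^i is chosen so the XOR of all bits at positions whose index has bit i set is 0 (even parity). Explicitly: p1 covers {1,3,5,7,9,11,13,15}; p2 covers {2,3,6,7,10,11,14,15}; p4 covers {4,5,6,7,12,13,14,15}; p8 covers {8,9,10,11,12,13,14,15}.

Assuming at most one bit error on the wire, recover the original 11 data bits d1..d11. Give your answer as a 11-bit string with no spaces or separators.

s1 (pos 1,3,5,7,9,11,13,15): 1⊕1⊕0⊕1⊕0⊕0⊕1⊕1 = 1
s2 (pos 2,3,6,7,10,11,14,15): 0⊕1⊕1⊕1⊕0⊕0⊕0⊕1 = 0
s4 (pos 4,5,6,7,12,13,14,15): 0⊕0⊕1⊕1⊕0⊕1⊕0⊕1 = 0
s8 (pos 8,9,10,11,12,13,14,15): 0⊕0⊕0⊕0⊕0⊕1⊕0⊕1 = 0
Syndrome s8…s1 = 0001 → error at position 1.
Flip position 1: 101001100000101 → 001001100000101
Read data bits from positions 3,5,6,7,9,10,11,12,13,14,15: 10110000101

10110000101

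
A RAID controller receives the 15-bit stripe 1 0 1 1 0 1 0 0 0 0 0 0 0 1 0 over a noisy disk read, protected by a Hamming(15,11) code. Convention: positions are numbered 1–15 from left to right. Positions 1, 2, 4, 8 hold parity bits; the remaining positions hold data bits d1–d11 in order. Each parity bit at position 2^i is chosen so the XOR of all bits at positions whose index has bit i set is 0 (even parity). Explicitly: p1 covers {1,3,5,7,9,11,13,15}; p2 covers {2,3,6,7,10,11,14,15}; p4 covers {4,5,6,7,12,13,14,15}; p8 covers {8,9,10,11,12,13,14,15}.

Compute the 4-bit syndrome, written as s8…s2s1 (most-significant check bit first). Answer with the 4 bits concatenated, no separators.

1110

s1 (pos 1,3,5,7,9,11,13,15): 1⊕1⊕0⊕0⊕0⊕0⊕0⊕0 = 0
s2 (pos 2,3,6,7,10,11,14,15): 0⊕1⊕1⊕0⊕0⊕0⊕1⊕0 = 1
s4 (pos 4,5,6,7,12,13,14,15): 1⊕0⊕1⊕0⊕0⊕0⊕1⊕0 = 1
s8 (pos 8,9,10,11,12,13,14,15): 0⊕0⊕0⊕0⊕0⊕0⊕1⊕0 = 1
Syndrome s8…s1 = 1110 → error at position 14.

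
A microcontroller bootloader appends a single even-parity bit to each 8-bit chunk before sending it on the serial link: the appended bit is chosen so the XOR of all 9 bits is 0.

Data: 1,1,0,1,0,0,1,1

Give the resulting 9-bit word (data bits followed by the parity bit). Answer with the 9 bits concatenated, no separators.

XOR of the 8 data bits: 1⊕1⊕0⊕1⊕0⊕0⊕1⊕1 = 1
Parity bit = 1 (so all 9 bits XOR to 0).

110100111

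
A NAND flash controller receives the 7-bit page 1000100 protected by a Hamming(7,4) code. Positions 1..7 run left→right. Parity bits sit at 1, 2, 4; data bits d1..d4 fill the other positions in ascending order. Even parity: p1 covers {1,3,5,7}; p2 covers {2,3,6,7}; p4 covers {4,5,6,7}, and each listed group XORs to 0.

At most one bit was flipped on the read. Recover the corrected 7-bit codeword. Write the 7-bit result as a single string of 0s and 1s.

1001100

s1 (pos 1,3,5,7): 1⊕0⊕1⊕0 = 0
s2 (pos 2,3,6,7): 0⊕0⊕0⊕0 = 0
s4 (pos 4,5,6,7): 0⊕1⊕0⊕0 = 1
Syndrome s4…s1 = 100 → error at position 4.
Flip position 4: 1000100 → 1001100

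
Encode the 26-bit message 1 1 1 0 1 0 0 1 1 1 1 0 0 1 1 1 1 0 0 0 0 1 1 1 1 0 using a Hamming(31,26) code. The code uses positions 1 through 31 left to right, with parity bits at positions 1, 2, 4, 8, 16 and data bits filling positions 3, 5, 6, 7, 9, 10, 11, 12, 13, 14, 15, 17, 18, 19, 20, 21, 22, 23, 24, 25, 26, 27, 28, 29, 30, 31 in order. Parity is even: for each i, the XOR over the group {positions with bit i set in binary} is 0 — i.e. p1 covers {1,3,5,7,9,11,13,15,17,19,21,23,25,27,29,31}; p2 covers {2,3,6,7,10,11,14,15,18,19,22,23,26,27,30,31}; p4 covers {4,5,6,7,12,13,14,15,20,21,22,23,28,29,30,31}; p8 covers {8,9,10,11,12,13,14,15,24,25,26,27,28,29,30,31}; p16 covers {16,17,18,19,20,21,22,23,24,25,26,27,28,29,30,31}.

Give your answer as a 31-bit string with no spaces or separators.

1010110110011110001111000011110

Place data at non-parity positions: p1 p2 1 p4 1 1 0 p8 1 0 0 1 1 1 1 p16 0 0 1 1 1 1 0 0 0 0 1 1 1 1 0
p1 (pos 1,3,5,7,9,11,13,15,17,19,21,23,25,27,29,31): XOR of data positions = 1⊕1⊕0⊕1⊕0⊕1⊕1⊕0⊕1⊕1⊕0⊕0⊕1⊕1⊕0 = 1
p2 (pos 2,3,6,7,10,11,14,15,18,19,22,23,26,27,30,31): XOR of data positions = 1⊕1⊕0⊕0⊕0⊕1⊕1⊕0⊕1⊕1⊕0⊕0⊕1⊕1⊕0 = 0
p4 (pos 4,5,6,7,12,13,14,15,20,21,22,23,28,29,30,31): XOR of data positions = 1⊕1⊕0⊕1⊕1⊕1⊕1⊕1⊕1⊕1⊕0⊕1⊕1⊕1⊕0 = 0
p8 (pos 8,9,10,11,12,13,14,15,24,25,26,27,28,29,30,31): XOR of data positions = 1⊕0⊕0⊕1⊕1⊕1⊕1⊕0⊕0⊕0⊕1⊕1⊕1⊕1⊕0 = 1
p16 (pos 16,17,18,19,20,21,22,23,24,25,26,27,28,29,30,31): XOR of data positions = 0⊕0⊕1⊕1⊕1⊕1⊕0⊕0⊕0⊕0⊕1⊕1⊕1⊕1⊕0 = 0
Codeword: 1010110110011110001111000011110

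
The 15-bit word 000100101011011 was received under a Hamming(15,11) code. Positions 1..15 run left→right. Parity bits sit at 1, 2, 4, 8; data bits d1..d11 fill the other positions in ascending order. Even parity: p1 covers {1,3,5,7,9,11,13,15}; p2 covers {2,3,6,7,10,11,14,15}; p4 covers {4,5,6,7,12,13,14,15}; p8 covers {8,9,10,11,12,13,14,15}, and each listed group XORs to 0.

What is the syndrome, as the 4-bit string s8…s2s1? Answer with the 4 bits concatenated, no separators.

1100

s1 (pos 1,3,5,7,9,11,13,15): 0⊕0⊕0⊕1⊕1⊕1⊕0⊕1 = 0
s2 (pos 2,3,6,7,10,11,14,15): 0⊕0⊕0⊕1⊕0⊕1⊕1⊕1 = 0
s4 (pos 4,5,6,7,12,13,14,15): 1⊕0⊕0⊕1⊕1⊕0⊕1⊕1 = 1
s8 (pos 8,9,10,11,12,13,14,15): 0⊕1⊕0⊕1⊕1⊕0⊕1⊕1 = 1
Syndrome s8…s1 = 1100 → error at position 12.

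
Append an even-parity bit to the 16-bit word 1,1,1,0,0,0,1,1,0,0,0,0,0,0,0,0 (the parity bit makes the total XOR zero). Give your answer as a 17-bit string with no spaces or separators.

XOR of the 16 data bits: 1⊕1⊕1⊕0⊕0⊕0⊕1⊕1⊕0⊕0⊕0⊕0⊕0⊕0⊕0⊕0 = 1
Parity bit = 1 (so all 17 bits XOR to 0).

11100011000000001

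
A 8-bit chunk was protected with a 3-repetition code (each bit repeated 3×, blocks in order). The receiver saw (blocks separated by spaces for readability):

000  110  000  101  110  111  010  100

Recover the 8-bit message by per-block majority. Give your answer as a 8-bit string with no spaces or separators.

01011100

Block 1 (000): 0 ones → 0
Block 2 (110): 2 ones → 1
Block 3 (000): 0 ones → 0
Block 4 (101): 2 ones → 1
Block 5 (110): 2 ones → 1
Block 6 (111): 3 ones → 1
Block 7 (010): 1 one → 0
Block 8 (100): 1 one → 0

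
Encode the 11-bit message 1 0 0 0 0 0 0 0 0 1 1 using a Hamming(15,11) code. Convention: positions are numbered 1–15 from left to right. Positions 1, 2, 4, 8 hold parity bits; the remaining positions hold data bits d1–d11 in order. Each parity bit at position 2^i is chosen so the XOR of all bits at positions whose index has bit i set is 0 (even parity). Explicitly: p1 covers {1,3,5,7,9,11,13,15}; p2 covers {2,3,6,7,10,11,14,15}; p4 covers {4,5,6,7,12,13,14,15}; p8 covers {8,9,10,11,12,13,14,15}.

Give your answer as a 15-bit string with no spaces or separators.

Place data at non-parity positions: p1 p2 1 p4 0 0 0 p8 0 0 0 0 0 1 1
p1 (pos 1,3,5,7,9,11,13,15): XOR of data positions = 1⊕0⊕0⊕0⊕0⊕0⊕1 = 0
p2 (pos 2,3,6,7,10,11,14,15): XOR of data positions = 1⊕0⊕0⊕0⊕0⊕1⊕1 = 1
p4 (pos 4,5,6,7,12,13,14,15): XOR of data positions = 0⊕0⊕0⊕0⊕0⊕1⊕1 = 0
p8 (pos 8,9,10,11,12,13,14,15): XOR of data positions = 0⊕0⊕0⊕0⊕0⊕1⊕1 = 0
Codeword: 011000000000011

011000000000011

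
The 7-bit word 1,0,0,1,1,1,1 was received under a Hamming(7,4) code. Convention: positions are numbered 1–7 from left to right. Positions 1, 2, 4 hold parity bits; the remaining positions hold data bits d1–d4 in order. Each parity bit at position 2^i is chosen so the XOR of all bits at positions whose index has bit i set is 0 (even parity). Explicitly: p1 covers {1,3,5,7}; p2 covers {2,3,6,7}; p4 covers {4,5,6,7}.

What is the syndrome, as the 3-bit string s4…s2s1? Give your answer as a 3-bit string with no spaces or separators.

001

s1 (pos 1,3,5,7): 1⊕0⊕1⊕1 = 1
s2 (pos 2,3,6,7): 0⊕0⊕1⊕1 = 0
s4 (pos 4,5,6,7): 1⊕1⊕1⊕1 = 0
Syndrome s4…s1 = 001 → error at position 1.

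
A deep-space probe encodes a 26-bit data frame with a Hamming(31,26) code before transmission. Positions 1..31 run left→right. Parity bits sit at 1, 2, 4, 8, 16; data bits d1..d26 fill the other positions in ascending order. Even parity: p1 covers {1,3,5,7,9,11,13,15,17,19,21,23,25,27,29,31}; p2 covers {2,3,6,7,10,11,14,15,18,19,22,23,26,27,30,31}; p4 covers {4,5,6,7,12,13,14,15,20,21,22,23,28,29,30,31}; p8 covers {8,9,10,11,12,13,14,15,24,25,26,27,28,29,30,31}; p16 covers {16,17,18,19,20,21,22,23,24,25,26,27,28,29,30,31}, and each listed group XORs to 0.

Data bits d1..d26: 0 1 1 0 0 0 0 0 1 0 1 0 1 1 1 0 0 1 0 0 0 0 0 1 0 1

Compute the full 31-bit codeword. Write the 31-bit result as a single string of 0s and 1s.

1000110000001010011100100000101

Place data at non-parity positions: p1 p2 0 p4 1 1 0 p8 0 0 0 0 1 0 1 p16 0 1 1 1 0 0 1 0 0 0 0 0 1 0 1
p1 (pos 1,3,5,7,9,11,13,15,17,19,21,23,25,27,29,31): XOR of data positions = 0⊕1⊕0⊕0⊕0⊕1⊕1⊕0⊕1⊕0⊕1⊕0⊕0⊕1⊕1 = 1
p2 (pos 2,3,6,7,10,11,14,15,18,19,22,23,26,27,30,31): XOR of data positions = 0⊕1⊕0⊕0⊕0⊕0⊕1⊕1⊕1⊕0⊕1⊕0⊕0⊕0⊕1 = 0
p4 (pos 4,5,6,7,12,13,14,15,20,21,22,23,28,29,30,31): XOR of data positions = 1⊕1⊕0⊕0⊕1⊕0⊕1⊕1⊕0⊕0⊕1⊕0⊕1⊕0⊕1 = 0
p8 (pos 8,9,10,11,12,13,14,15,24,25,26,27,28,29,30,31): XOR of data positions = 0⊕0⊕0⊕0⊕1⊕0⊕1⊕0⊕0⊕0⊕0⊕0⊕1⊕0⊕1 = 0
p16 (pos 16,17,18,19,20,21,22,23,24,25,26,27,28,29,30,31): XOR of data positions = 0⊕1⊕1⊕1⊕0⊕0⊕1⊕0⊕0⊕0⊕0⊕0⊕1⊕0⊕1 = 0
Codeword: 1000110000001010011100100000101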